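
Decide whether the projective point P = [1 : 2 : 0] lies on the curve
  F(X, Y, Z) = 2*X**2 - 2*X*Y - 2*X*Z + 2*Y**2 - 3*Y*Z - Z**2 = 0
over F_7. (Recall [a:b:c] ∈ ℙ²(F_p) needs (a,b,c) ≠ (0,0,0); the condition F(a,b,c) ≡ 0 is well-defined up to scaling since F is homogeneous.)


F(1,2,0) ≡ 6 (mod 7); P is NOT on the curve.

Evaluate F(1, 2, 0) term-by-term (mod 7).
  2*X**2 ↦ 2·1·1·1 = 2
  -2*X*Y ↦ -2·1·2·1 = -4
  -2*X*Z ↦ -2·1·1·0 = 0
  2*Y**2 ↦ 2·1·4·1 = 8
  -3*Y*Z ↦ -3·1·2·0 = 0
  -Z**2 ↦ -1·1·1·0 = 0
Sum: F(1, 2, 0) = (2) + (-4) + (0) + (8) + (0) + (0) = 6.
Reducing mod 7: 6 ≡ 6 (mod 7).
Since F(a, b, c) ≡ 6 ≠ 0 (mod 7), P does NOT lie on the curve.


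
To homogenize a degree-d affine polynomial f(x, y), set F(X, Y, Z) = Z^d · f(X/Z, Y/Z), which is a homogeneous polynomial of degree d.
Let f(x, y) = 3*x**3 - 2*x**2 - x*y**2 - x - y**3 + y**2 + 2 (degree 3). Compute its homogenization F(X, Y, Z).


F(X, Y, Z) = 3*X**3 - 2*X**2*Z - X*Y**2 - X*Z**2 - Y**3 + Y**2*Z + 2*Z**3

deg(f) = 3.
Substitute x = X/Z, y = Y/Z into f, then multiply by Z^3.
  monomial 3·x^3·y^0 ↦ 3·X^3·Y^0·Z^0.
  monomial -2·x^2·y^0 ↦ -2·X^2·Y^0·Z^1.
  monomial -1·x^1·y^2 ↦ -1·X^1·Y^2·Z^0.
  monomial -1·x^1·y^0 ↦ -1·X^1·Y^0·Z^2.
  monomial -1·x^0·y^3 ↦ -1·X^0·Y^3·Z^0.
  monomial 1·x^0·y^2 ↦ 1·X^0·Y^2·Z^1.
  monomial 2·x^0·y^0 ↦ 2·X^0·Y^0·Z^3.
Collecting: F(X, Y, Z) = 3*X**3 - 2*X**2*Z - X*Y**2 - X*Z**2 - Y**3 + Y**2*Z + 2*Z**3.


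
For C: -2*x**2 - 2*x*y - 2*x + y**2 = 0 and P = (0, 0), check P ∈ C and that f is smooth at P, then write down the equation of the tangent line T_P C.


Tangent line at P: -2*x = 0.

Step 1: f(0, 0) = 0, so P lies on C.
Step 2: partial derivatives
  f_x(x, y) = -4*x - 2*y - 2, f_y(x, y) = -2*x + 2*y.
  f_x(P) = -2, f_y(P) = 0 (gradient nonzero, so P is smooth).
Step 3: tangent line at P: -2·(x − 0) + 0·(y − 0) = 0.
Expanding: -2*x = 0.


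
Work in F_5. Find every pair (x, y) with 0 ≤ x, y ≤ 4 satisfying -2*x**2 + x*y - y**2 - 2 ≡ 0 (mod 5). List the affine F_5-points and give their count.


Affine F_5-points: {(1, 3), (2, 0), (2, 2), (3, 0), (3, 3), (4, 2)}; count = 6.

For each of the 25 pairs (x, y) ∈ F_5², evaluate f(x, y) mod 5. Record the zeros.
  x = 0: [0↦3, 1↦2, 2↦4, 3↦4, 4↦2]  zeros at y ∈ ∅
  x = 1: [0↦1, 1↦1, 2↦4, 3↦0, 4↦4]  zeros at y ∈ {3}
  x = 2: [0↦0, 1↦1, 2↦0, 3↦2, 4↦2]  zeros at y ∈ {0, 2}
  x = 3: [0↦0, 1↦2, 2↦2, 3↦0, 4↦1]  zeros at y ∈ {0, 3}
  x = 4: [0↦1, 1↦4, 2↦0, 3↦4, 4↦1]  zeros at y ∈ {2}
Collecting zeros: affine points = {(1, 3), (2, 0), (2, 2), (3, 0), (3, 3), (4, 2)}.
Total count |C(F_5)_aff| = 6.


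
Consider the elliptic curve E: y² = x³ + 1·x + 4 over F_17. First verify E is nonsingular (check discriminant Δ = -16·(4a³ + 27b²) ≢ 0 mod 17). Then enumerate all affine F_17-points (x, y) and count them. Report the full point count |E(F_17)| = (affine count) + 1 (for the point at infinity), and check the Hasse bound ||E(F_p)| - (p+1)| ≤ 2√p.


Affine points = {(0, 2), (0, 15), (3, 0), (4, 2), (4, 15), (5, 7), (5, 10), (13, 2), (13, 15), (14, 5), (14, 12), (16, 6), (16, 11)}; affine count = 13; |E(F_17)| = 14.

Discriminant check: Δ ∝ 4a³ + 27b² = 4·1³ + 27·4² = 4·1 + 27·16 ≡ 11 (mod 17). Nonzero ⇒ E is nonsingular.
For each x ∈ F_17, compute rhs = x³ + 1·x + 4 mod 17, then count y ∈ F_17 with y² ≡ rhs.
  x = 0: rhs = 4, matching y values: 2, 15 (2 points).
  x = 1: rhs = 6, matching y values: none (0 points).
  x = 2: rhs = 14, matching y values: none (0 points).
  x = 3: rhs = 0, matching y values: 0 (1 points).
  x = 4: rhs = 4, matching y values: 2, 15 (2 points).
  x = 5: rhs = 15, matching y values: 7, 10 (2 points).
  x = 6: rhs = 5, matching y values: none (0 points).
  x = 7: rhs = 14, matching y values: none (0 points).
  x = 8: rhs = 14, matching y values: none (0 points).
  x = 9: rhs = 11, matching y values: none (0 points).
  x = 10: rhs = 11, matching y values: none (0 points).
  x = 11: rhs = 3, matching y values: none (0 points).
  x = 12: rhs = 10, matching y values: none (0 points).
  x = 13: rhs = 4, matching y values: 2, 15 (2 points).
  x = 14: rhs = 8, matching y values: 5, 12 (2 points).
  x = 15: rhs = 11, matching y values: none (0 points).
  x = 16: rhs = 2, matching y values: 6, 11 (2 points).
Total affine count: 13.
Full point count |E(F_17)| = 13 + 1 = 14.
Hasse bound: |14 − (17+1)| = |-4| = 4 ≤ 2√17 ≈ 8.2462 ✓.


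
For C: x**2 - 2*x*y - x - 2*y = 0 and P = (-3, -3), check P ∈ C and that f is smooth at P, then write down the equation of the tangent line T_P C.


Tangent line at P: -x + 4*y + 9 = 0.

Step 1: f(-3, -3) = 0, so P lies on C.
Step 2: partial derivatives
  f_x(x, y) = 2*x - 2*y - 1, f_y(x, y) = -2*x - 2.
  f_x(P) = -1, f_y(P) = 4 (gradient nonzero, so P is smooth).
Step 3: tangent line at P: -1·(x − -3) + 4·(y − -3) = 0.
Expanding: -x + 4*y + 9 = 0.


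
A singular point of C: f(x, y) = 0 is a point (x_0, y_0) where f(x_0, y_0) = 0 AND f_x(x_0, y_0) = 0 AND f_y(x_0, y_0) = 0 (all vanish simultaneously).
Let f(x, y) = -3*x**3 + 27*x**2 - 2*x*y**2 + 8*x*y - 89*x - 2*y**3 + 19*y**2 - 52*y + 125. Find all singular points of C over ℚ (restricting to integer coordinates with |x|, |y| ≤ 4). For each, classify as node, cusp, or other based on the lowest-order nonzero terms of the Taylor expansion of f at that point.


Singular points: {(3, 2)}; classification: cusp.

Compute partial derivatives:
  f_x = -9*x**2 + 54*x - 2*y**2 + 8*y - 89.
  f_y = -4*x*y + 8*x - 6*y**2 + 38*y - 52.
Scan x_0 ∈ {−4, ..., 4}. For each x_0, f_y(x_0, y) is a polynomial in y; find its integer roots y ∈ {−4, ..., 4}, then test f_x and f at those candidates.
  x = -4: f_y(-4, y) = -6*y**2 + 54*y - 84; vanishes at y ∈ {2}. (-4, 2): f_x = -441 ≠ 0.
  x = -3: f_y(-3, y) = -6*y**2 + 50*y - 76; vanishes at y ∈ {2}. (-3, 2): f_x = -324 ≠ 0.
  x = -2: f_y(-2, y) = -6*y**2 + 46*y - 68; vanishes at y ∈ {2}. (-2, 2): f_x = -225 ≠ 0.
  x = -1: f_y(-1, y) = -6*y**2 + 42*y - 60; vanishes at y ∈ {2}. (-1, 2): f_x = -144 ≠ 0.
  x = 0: f_y(0, y) = -6*y**2 + 38*y - 52; vanishes at y ∈ {2}. (0, 2): f_x = -81 ≠ 0.
  x = 1: f_y(1, y) = -6*y**2 + 34*y - 44; vanishes at y ∈ {2}. (1, 2): f_x = -36 ≠ 0.
  x = 2: f_y(2, y) = -6*y**2 + 30*y - 36; vanishes at y ∈ {2, 3}. (2, 2): f_x = -9 ≠ 0; (2, 3): f_x = -11 ≠ 0.
  x = 3: f_y(3, y) = -6*y**2 + 26*y - 28; vanishes at y ∈ {2}. (3, 2): f_x = 0, f = 0 — SINGULAR.
  x = 4: f_y(4, y) = -6*y**2 + 22*y - 20; vanishes at y ∈ {2}. (4, 2): f_x = -9 ≠ 0.
Only singular point on the grid: (3, 2).
Classify: substitute x = 3 + u, y = 2 + v and expand: f = -3*u**3 - 2*u*v**2 - 2*v**3 + v**2.
No constant or linear terms (consistent with a singular point). Quadratic part: v**2. Cubic part: -3*u**3 - 2*u*v**2 - 2*v**3.
The quadratic part v**2 is a perfect square, so there is a single (double) tangent line v = 0, i.e. y = 2. Restricting the cubic part to that line (v = 0) leaves -3*u**3 ≠ 0, so f is not divisible by v and the branch is v² ≈ 3*u**3 to lowest order — this is a cusp.
Classification: cusp.


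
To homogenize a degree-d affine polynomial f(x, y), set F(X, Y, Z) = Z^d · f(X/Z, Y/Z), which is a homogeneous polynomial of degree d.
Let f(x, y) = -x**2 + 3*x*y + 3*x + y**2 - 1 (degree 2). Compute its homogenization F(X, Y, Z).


F(X, Y, Z) = -X**2 + 3*X*Y + 3*X*Z + Y**2 - Z**2

deg(f) = 2.
Substitute x = X/Z, y = Y/Z into f, then multiply by Z^2.
  monomial -1·x^2·y^0 ↦ -1·X^2·Y^0·Z^0.
  monomial 3·x^1·y^1 ↦ 3·X^1·Y^1·Z^0.
  monomial 3·x^1·y^0 ↦ 3·X^1·Y^0·Z^1.
  monomial 1·x^0·y^2 ↦ 1·X^0·Y^2·Z^0.
  monomial -1·x^0·y^0 ↦ -1·X^0·Y^0·Z^2.
Collecting: F(X, Y, Z) = -X**2 + 3*X*Y + 3*X*Z + Y**2 - Z**2.


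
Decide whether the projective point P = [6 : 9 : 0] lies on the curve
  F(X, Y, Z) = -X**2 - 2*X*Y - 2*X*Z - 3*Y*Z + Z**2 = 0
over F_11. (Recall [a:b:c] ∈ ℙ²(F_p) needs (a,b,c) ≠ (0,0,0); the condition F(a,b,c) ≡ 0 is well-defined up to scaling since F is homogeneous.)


F(6,9,0) ≡ 10 (mod 11); P is NOT on the curve.

Evaluate F(6, 9, 0) term-by-term (mod 11).
  -X**2 ↦ -1·36·1·1 = -36
  -2*X*Y ↦ -2·6·9·1 = -108
  -2*X*Z ↦ -2·6·1·0 = 0
  -3*Y*Z ↦ -3·1·9·0 = 0
  Z**2 ↦ 1·1·1·0 = 0
Sum: F(6, 9, 0) = (-36) + (-108) + (0) + (0) + (0) = -144.
Reducing mod 11: -144 ≡ 10 (mod 11).
Since F(a, b, c) ≡ 10 ≠ 0 (mod 11), P does NOT lie on the curve.


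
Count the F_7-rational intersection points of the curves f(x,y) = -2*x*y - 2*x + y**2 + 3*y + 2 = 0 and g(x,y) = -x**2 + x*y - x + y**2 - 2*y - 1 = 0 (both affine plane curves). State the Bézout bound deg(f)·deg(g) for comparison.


Common zeros: {(0, 5), (3, 4)}; count = 2; Bézout bound = 4.

deg(f) = 2, deg(g) = 2, so Bézout bound = 4.
Scan x ∈ F_7. For each x, list the y ∈ F_7 with f(x, y) ≡ 0 and those with g(x, y) ≡ 0 (mod 7); the common zeros in that column are the intersection.
  x = 0: f ≡ 0 at y ∈ {5, 6}; g ≡ 0 at y ∈ {4, 5}; common: {5}.
  x = 1: f ≡ 0 at y ∈ {0, 6}; g ≡ 0 at y ∈ ∅; common: ∅.
  x = 2: f ≡ 0 at y ∈ {2, 6}; g ≡ 0 at y ∈ {0}; common: ∅.
  x = 3: f ≡ 0 at y ∈ {4, 6}; g ≡ 0 at y ∈ {2, 4}; common: {4}.
  x = 4: f ≡ 0 at y ∈ {6}; g ≡ 0 at y ∈ {0, 5}; common: ∅.
  x = 5: f ≡ 0 at y ∈ {1, 6}; g ≡ 0 at y ∈ {2}; common: ∅.
  x = 6: f ≡ 0 at y ∈ {3, 6}; g ≡ 0 at y ∈ ∅; common: ∅.
Collecting: common zeros = {(0, 5), (3, 4)}, so the count is 2.
Comparison with the Bézout bound: 2 ≤ 4 = deg(f)·deg(g), as expected for curves with no common component (the affine F_7-count falls short of the bound because intersections may lie at infinity, over extension fields, or carry multiplicity).


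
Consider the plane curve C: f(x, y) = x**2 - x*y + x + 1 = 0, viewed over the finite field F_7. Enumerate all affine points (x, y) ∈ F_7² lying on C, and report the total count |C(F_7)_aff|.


Affine F_7-points: {(1, 3), (2, 0), (3, 2), (4, 0), (5, 2), (6, 6)}; count = 6.

For each of the 49 pairs (x, y) ∈ F_7², evaluate f(x, y) mod 7. Record the zeros.
  x = 0: [0↦1, 1↦1, 2↦1, 3↦1, 4↦1, 5↦1, 6↦1]  zeros at y ∈ ∅
  x = 1: [0↦3, 1↦2, 2↦1, 3↦0, 4↦6, 5↦5, 6↦4]  zeros at y ∈ {3}
  x = 2: [0↦0, 1↦5, 2↦3, 3↦1, 4↦6, 5↦4, 6↦2]  zeros at y ∈ {0}
  x = 3: [0↦6, 1↦3, 2↦0, 3↦4, 4↦1, 5↦5, 6↦2]  zeros at y ∈ {2}
  x = 4: [0↦0, 1↦3, 2↦6, 3↦2, 4↦5, 5↦1, 6↦4]  zeros at y ∈ {0}
  x = 5: [0↦3, 1↦5, 2↦0, 3↦2, 4↦4, 5↦6, 6↦1]  zeros at y ∈ {2}
  x = 6: [0↦1, 1↦2, 2↦3, 3↦4, 4↦5, 5↦6, 6↦0]  zeros at y ∈ {6}
Collecting zeros: affine points = {(1, 3), (2, 0), (3, 2), (4, 0), (5, 2), (6, 6)}.
Total count |C(F_7)_aff| = 6.


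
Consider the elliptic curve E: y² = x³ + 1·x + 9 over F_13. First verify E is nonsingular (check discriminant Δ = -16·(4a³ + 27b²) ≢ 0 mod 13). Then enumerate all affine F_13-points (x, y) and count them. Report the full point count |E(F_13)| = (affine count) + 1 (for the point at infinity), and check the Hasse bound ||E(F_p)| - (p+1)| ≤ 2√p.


Affine points = {(0, 3), (0, 10), (3, 0), (4, 5), (4, 8), (5, 3), (5, 10), (6, 6), (6, 7), (8, 3), (8, 10), (11, 5), (11, 8)}; affine count = 13; |E(F_13)| = 14.

Discriminant check: Δ ∝ 4a³ + 27b² = 4·1³ + 27·9² = 4·1 + 27·81 ≡ 7 (mod 13). Nonzero ⇒ E is nonsingular.
For each x ∈ F_13, compute rhs = x³ + 1·x + 9 mod 13, then count y ∈ F_13 with y² ≡ rhs.
  x = 0: rhs = 9, matching y values: 3, 10 (2 points).
  x = 1: rhs = 11, matching y values: none (0 points).
  x = 2: rhs = 6, matching y values: none (0 points).
  x = 3: rhs = 0, matching y values: 0 (1 points).
  x = 4: rhs = 12, matching y values: 5, 8 (2 points).
  x = 5: rhs = 9, matching y values: 3, 10 (2 points).
  x = 6: rhs = 10, matching y values: 6, 7 (2 points).
  x = 7: rhs = 8, matching y values: none (0 points).
  x = 8: rhs = 9, matching y values: 3, 10 (2 points).
  x = 9: rhs = 6, matching y values: none (0 points).
  x = 10: rhs = 5, matching y values: none (0 points).
  x = 11: rhs = 12, matching y values: 5, 8 (2 points).
  x = 12: rhs = 7, matching y values: none (0 points).
Total affine count: 13.
Full point count |E(F_13)| = 13 + 1 = 14.
Hasse bound: |14 − (13+1)| = |0| = 0 ≤ 2√13 ≈ 7.2111 ✓.


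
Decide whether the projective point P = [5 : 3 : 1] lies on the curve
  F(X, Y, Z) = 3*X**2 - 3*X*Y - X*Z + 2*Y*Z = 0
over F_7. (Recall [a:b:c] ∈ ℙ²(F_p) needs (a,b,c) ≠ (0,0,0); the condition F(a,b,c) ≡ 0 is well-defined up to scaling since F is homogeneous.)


F(5,3,1) ≡ 3 (mod 7); P is NOT on the curve.

Evaluate F(5, 3, 1) term-by-term (mod 7).
  3*X**2 ↦ 3·25·1·1 = 75
  -3*X*Y ↦ -3·5·3·1 = -45
  -X*Z ↦ -1·5·1·1 = -5
  2*Y*Z ↦ 2·1·3·1 = 6
Sum: F(5, 3, 1) = (75) + (-45) + (-5) + (6) = 31.
Reducing mod 7: 31 ≡ 3 (mod 7).
Since F(a, b, c) ≡ 3 ≠ 0 (mod 7), P does NOT lie on the curve.


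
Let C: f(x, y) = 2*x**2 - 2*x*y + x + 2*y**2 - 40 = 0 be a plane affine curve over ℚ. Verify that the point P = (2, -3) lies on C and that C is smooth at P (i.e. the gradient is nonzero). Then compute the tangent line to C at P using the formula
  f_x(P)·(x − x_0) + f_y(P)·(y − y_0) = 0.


Tangent line at P: 15*x - 16*y - 78 = 0.

Step 1: f(2, -3) = 0, so P lies on C.
Step 2: partial derivatives
  f_x(x, y) = 4*x - 2*y + 1, f_y(x, y) = -2*x + 4*y.
  f_x(P) = 15, f_y(P) = -16 (gradient nonzero, so P is smooth).
Step 3: tangent line at P: 15·(x − 2) + -16·(y − -3) = 0.
Expanding: 15*x - 16*y - 78 = 0.


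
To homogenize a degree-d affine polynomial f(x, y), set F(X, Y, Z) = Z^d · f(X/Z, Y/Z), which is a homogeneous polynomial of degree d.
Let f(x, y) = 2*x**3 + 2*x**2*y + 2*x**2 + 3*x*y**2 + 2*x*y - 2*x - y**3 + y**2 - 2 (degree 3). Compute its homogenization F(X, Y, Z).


F(X, Y, Z) = 2*X**3 + 2*X**2*Y + 2*X**2*Z + 3*X*Y**2 + 2*X*Y*Z - 2*X*Z**2 - Y**3 + Y**2*Z - 2*Z**3

deg(f) = 3.
Substitute x = X/Z, y = Y/Z into f, then multiply by Z^3.
  monomial 2·x^3·y^0 ↦ 2·X^3·Y^0·Z^0.
  monomial 2·x^2·y^1 ↦ 2·X^2·Y^1·Z^0.
  monomial 2·x^2·y^0 ↦ 2·X^2·Y^0·Z^1.
  monomial 3·x^1·y^2 ↦ 3·X^1·Y^2·Z^0.
  monomial 2·x^1·y^1 ↦ 2·X^1·Y^1·Z^1.
  monomial -2·x^1·y^0 ↦ -2·X^1·Y^0·Z^2.
  monomial -1·x^0·y^3 ↦ -1·X^0·Y^3·Z^0.
  monomial 1·x^0·y^2 ↦ 1·X^0·Y^2·Z^1.
  monomial -2·x^0·y^0 ↦ -2·X^0·Y^0·Z^3.
Collecting: F(X, Y, Z) = 2*X**3 + 2*X**2*Y + 2*X**2*Z + 3*X*Y**2 + 2*X*Y*Z - 2*X*Z**2 - Y**3 + Y**2*Z - 2*Z**3.


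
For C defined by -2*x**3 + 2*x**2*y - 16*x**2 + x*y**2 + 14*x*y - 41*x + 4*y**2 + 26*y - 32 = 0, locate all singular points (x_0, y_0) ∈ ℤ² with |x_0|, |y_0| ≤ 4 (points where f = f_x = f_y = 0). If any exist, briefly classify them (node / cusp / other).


Singular points: {(-3, -1)}; classification: cusp.

Compute partial derivatives:
  f_x = -6*x**2 + 4*x*y - 32*x + y**2 + 14*y - 41.
  f_y = 2*x**2 + 2*x*y + 14*x + 8*y + 26.
Scan x_0 ∈ {−4, ..., 4}. For each x_0, f_y(x_0, y) is a polynomial in y; find its integer roots y ∈ {−4, ..., 4}, then test f_x and f at those candidates.
  x = -4: f_y(-4, y) = 2; no integer root y with |y| ≤ 4.
  x = -3: f_y(-3, y) = 2*y + 2; vanishes at y ∈ {-1}. (-3, -1): f_x = 0, f = 0 — SINGULAR.
  x = -2: f_y(-2, y) = 4*y + 6; no integer root y with |y| ≤ 4.
  x = -1: f_y(-1, y) = 6*y + 14; no integer root y with |y| ≤ 4.
  x = 0: f_y(0, y) = 8*y + 26; no integer root y with |y| ≤ 4.
  x = 1: f_y(1, y) = 10*y + 42; no integer root y with |y| ≤ 4.
  x = 2: f_y(2, y) = 12*y + 62; no integer root y with |y| ≤ 4.
  x = 3: f_y(3, y) = 14*y + 86; no integer root y with |y| ≤ 4.
  x = 4: f_y(4, y) = 16*y + 114; no integer root y with |y| ≤ 4.
Only singular point on the grid: (-3, -1).
Classify: substitute x = -3 + u, y = -1 + v and expand: f = -2*u**3 + 2*u**2*v + u*v**2 + v**2.
No constant or linear terms (consistent with a singular point). Quadratic part: v**2. Cubic part: -2*u**3 + 2*u**2*v + u*v**2.
The quadratic part v**2 is a perfect square, so there is a single (double) tangent line v = 0, i.e. y = -1. Restricting the cubic part to that line (v = 0) leaves -2*u**3 ≠ 0, so f is not divisible by v and the branch is v² ≈ 2*u**3 to lowest order — this is a cusp.
Classification: cusp.


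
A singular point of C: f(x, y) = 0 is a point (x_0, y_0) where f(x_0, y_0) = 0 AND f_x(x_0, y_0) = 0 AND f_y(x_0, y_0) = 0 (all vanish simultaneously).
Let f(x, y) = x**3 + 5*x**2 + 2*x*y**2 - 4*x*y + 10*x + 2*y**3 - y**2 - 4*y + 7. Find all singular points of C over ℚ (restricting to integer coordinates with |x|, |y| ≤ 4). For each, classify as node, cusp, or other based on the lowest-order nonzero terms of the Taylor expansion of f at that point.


Singular points: {(-2, 1)}; classification: node.

Compute partial derivatives:
  f_x = 3*x**2 + 10*x + 2*y**2 - 4*y + 10.
  f_y = 4*x*y - 4*x + 6*y**2 - 2*y - 4.
Scan x_0 ∈ {−4, ..., 4}. For each x_0, f_y(x_0, y) is a polynomial in y; find its integer roots y ∈ {−4, ..., 4}, then test f_x and f at those candidates.
  x = -4: f_y(-4, y) = 6*y**2 - 18*y + 12; vanishes at y ∈ {1, 2}. (-4, 1): f_x = 16 ≠ 0; (-4, 2): f_x = 18 ≠ 0.
  x = -3: f_y(-3, y) = 6*y**2 - 14*y + 8; vanishes at y ∈ {1}. (-3, 1): f_x = 5 ≠ 0.
  x = -2: f_y(-2, y) = 6*y**2 - 10*y + 4; vanishes at y ∈ {1}. (-2, 1): f_x = 0, f = 0 — SINGULAR.
  x = -1: f_y(-1, y) = 6*y**2 - 6*y; vanishes at y ∈ {0, 1}. (-1, 0): f_x = 3 ≠ 0; (-1, 1): f_x = 1 ≠ 0.
  x = 0: f_y(0, y) = 6*y**2 - 2*y - 4; vanishes at y ∈ {1}. (0, 1): f_x = 8 ≠ 0.
  x = 1: f_y(1, y) = 6*y**2 + 2*y - 8; vanishes at y ∈ {1}. (1, 1): f_x = 21 ≠ 0.
  x = 2: f_y(2, y) = 6*y**2 + 6*y - 12; vanishes at y ∈ {-2, 1}. (2, -2): f_x = 58 ≠ 0; (2, 1): f_x = 40 ≠ 0.
  x = 3: f_y(3, y) = 6*y**2 + 10*y - 16; vanishes at y ∈ {1}. (3, 1): f_x = 65 ≠ 0.
  x = 4: f_y(4, y) = 6*y**2 + 14*y - 20; vanishes at y ∈ {1}. (4, 1): f_x = 96 ≠ 0.
Only singular point on the grid: (-2, 1).
Classify: substitute x = -2 + u, y = 1 + v and expand: f = u**3 - u**2 + 2*u*v**2 + 2*v**3 + v**2.
No constant or linear terms (consistent with a singular point). Quadratic part: -u**2 + v**2. Cubic part: u**3 + 2*u*v**2 + 2*v**3.
The quadratic part v**2 - u**2 = (v − u)(v + u) splits into two distinct linear factors, so there are two distinct tangent lines y − 1 = ±(x − -2) — this is a node (ordinary double point).
Classification: node.


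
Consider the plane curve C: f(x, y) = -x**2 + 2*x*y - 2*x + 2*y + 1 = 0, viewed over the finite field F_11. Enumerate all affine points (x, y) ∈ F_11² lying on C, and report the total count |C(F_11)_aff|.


Affine F_11-points: {(0, 5), (1, 6), (2, 3), (3, 10), (4, 10), (5, 1), (6, 1), (7, 8), (8, 5), (9, 6)}; count = 10.

For each of the 121 pairs (x, y) ∈ F_11², evaluate f(x, y) mod 11. Record the zeros.
  x = 0: [0↦1, 1↦3, 2↦5, 3↦7, 4↦9, 5↦0, 6↦2, 7↦4, 8↦6, 9↦8, 10↦10]  zeros at y ∈ {5}
  x = 1: [0↦9, 1↦2, 2↦6, 3↦10, 4↦3, 5↦7, 6↦0, 7↦4, 8↦8, 9↦1, 10↦5]  zeros at y ∈ {6}
  x = 2: [0↦4, 1↦10, 2↦5, 3↦0, 4↦6, 5↦1, 6↦7, 7↦2, 8↦8, 9↦3, 10↦9]  zeros at y ∈ {3}
  x = 3: [0↦8, 1↦5, 2↦2, 3↦10, 4↦7, 5↦4, 6↦1, 7↦9, 8↦6, 9↦3, 10↦0]  zeros at y ∈ {10}
  x = 4: [0↦10, 1↦9, 2↦8, 3↦7, 4↦6, 5↦5, 6↦4, 7↦3, 8↦2, 9↦1, 10↦0]  zeros at y ∈ {10}
  x = 5: [0↦10, 1↦0, 2↦1, 3↦2, 4↦3, 5↦4, 6↦5, 7↦6, 8↦7, 9↦8, 10↦9]  zeros at y ∈ {1}
  x = 6: [0↦8, 1↦0, 2↦3, 3↦6, 4↦9, 5↦1, 6↦4, 7↦7, 8↦10, 9↦2, 10↦5]  zeros at y ∈ {1}
  x = 7: [0↦4, 1↦9, 2↦3, 3↦8, 4↦2, 5↦7, 6↦1, 7↦6, 8↦0, 9↦5, 10↦10]  zeros at y ∈ {8}
  x = 8: [0↦9, 1↦5, 2↦1, 3↦8, 4↦4, 5↦0, 6↦7, 7↦3, 8↦10, 9↦6, 10↦2]  zeros at y ∈ {5}
  x = 9: [0↦1, 1↦10, 2↦8, 3↦6, 4↦4, 5↦2, 6↦0, 7↦9, 8↦7, 9↦5, 10↦3]  zeros at y ∈ {6}
  x = 10: [0↦2, 1↦2, 2↦2, 3↦2, 4↦2, 5↦2, 6↦2, 7↦2, 8↦2, 9↦2, 10↦2]  zeros at y ∈ ∅
Collecting zeros: affine points = {(0, 5), (1, 6), (2, 3), (3, 10), (4, 10), (5, 1), (6, 1), (7, 8), (8, 5), (9, 6)}.
Total count |C(F_11)_aff| = 10.


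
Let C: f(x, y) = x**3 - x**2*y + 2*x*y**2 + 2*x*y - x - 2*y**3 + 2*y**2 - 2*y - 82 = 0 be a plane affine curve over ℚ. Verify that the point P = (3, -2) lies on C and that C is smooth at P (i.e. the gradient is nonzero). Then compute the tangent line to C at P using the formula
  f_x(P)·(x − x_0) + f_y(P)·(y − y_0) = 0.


Tangent line at P: 42*x - 61*y - 248 = 0.

Step 1: f(3, -2) = 0, so P lies on C.
Step 2: partial derivatives
  f_x(x, y) = 3*x**2 - 2*x*y + 2*y**2 + 2*y - 1, f_y(x, y) = -x**2 + 4*x*y + 2*x - 6*y**2 + 4*y - 2.
  f_x(P) = 42, f_y(P) = -61 (gradient nonzero, so P is smooth).
Step 3: tangent line at P: 42·(x − 3) + -61·(y − -2) = 0.
Expanding: 42*x - 61*y - 248 = 0.


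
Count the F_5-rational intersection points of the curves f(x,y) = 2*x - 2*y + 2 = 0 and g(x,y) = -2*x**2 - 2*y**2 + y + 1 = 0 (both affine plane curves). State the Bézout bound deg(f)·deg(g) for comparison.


Common zeros: {(0, 1), (3, 4)}; count = 2; Bézout bound = 2.

deg(f) = 1, deg(g) = 2, so Bézout bound = 2.
Scan x ∈ F_5. For each x, list the y ∈ F_5 with f(x, y) ≡ 0 and those with g(x, y) ≡ 0 (mod 5); the common zeros in that column are the intersection.
  x = 0: f ≡ 0 at y ∈ {1}; g ≡ 0 at y ∈ {1, 2}; common: {1}.
  x = 1: f ≡ 0 at y ∈ {2}; g ≡ 0 at y ∈ ∅; common: ∅.
  x = 2: f ≡ 0 at y ∈ {3}; g ≡ 0 at y ∈ {4}; common: ∅.
  x = 3: f ≡ 0 at y ∈ {4}; g ≡ 0 at y ∈ {4}; common: {4}.
  x = 4: f ≡ 0 at y ∈ {0}; g ≡ 0 at y ∈ ∅; common: ∅.
Collecting: common zeros = {(0, 1), (3, 4)}, so the count is 2.
Comparison with the Bézout bound: 2 ≤ 2 = deg(f)·deg(g), as expected for curves with no common component (the bound is attained).


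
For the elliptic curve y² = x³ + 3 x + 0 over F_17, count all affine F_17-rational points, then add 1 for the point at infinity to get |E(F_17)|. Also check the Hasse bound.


Affine points = {(0, 0), (1, 2), (1, 15), (3, 6), (3, 11), (4, 5), (4, 12), (5, 2), (5, 15), (6, 8), (6, 9), (8, 3), (8, 14), (9, 5), (9, 12), (11, 2), (11, 15), (12, 8), (12, 9), (13, 3), (13, 14), (14, 7), (14, 10), (16, 8), (16, 9)}; affine count = 25; |E(F_17)| = 26.

Discriminant check: Δ ∝ 4a³ + 27b² = 4·3³ + 27·0² = 4·27 + 27·0 ≡ 6 (mod 17). Nonzero ⇒ E is nonsingular.
For each x ∈ F_17, compute rhs = x³ + 3·x + 0 mod 17, then count y ∈ F_17 with y² ≡ rhs.
  x = 0: rhs = 0, matching y values: 0 (1 points).
  x = 1: rhs = 4, matching y values: 2, 15 (2 points).
  x = 2: rhs = 14, matching y values: none (0 points).
  x = 3: rhs = 2, matching y values: 6, 11 (2 points).
  x = 4: rhs = 8, matching y values: 5, 12 (2 points).
  x = 5: rhs = 4, matching y values: 2, 15 (2 points).
  x = 6: rhs = 13, matching y values: 8, 9 (2 points).
  x = 7: rhs = 7, matching y values: none (0 points).
  x = 8: rhs = 9, matching y values: 3, 14 (2 points).
  x = 9: rhs = 8, matching y values: 5, 12 (2 points).
  x = 10: rhs = 10, matching y values: none (0 points).
  x = 11: rhs = 4, matching y values: 2, 15 (2 points).
  x = 12: rhs = 13, matching y values: 8, 9 (2 points).
  x = 13: rhs = 9, matching y values: 3, 14 (2 points).
  x = 14: rhs = 15, matching y values: 7, 10 (2 points).
  x = 15: rhs = 3, matching y values: none (0 points).
  x = 16: rhs = 13, matching y values: 8, 9 (2 points).
Total affine count: 25.
Full point count |E(F_17)| = 25 + 1 = 26.
Hasse bound: |26 − (17+1)| = |8| = 8 ≤ 2√17 ≈ 8.2462 ✓.


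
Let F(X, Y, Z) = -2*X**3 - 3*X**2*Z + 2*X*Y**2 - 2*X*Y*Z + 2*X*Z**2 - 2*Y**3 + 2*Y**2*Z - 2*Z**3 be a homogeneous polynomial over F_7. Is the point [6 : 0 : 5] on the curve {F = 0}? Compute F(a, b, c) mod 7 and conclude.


F(6,0,5) ≡ 2 (mod 7); P is NOT on the curve.

Evaluate F(6, 0, 5) term-by-term (mod 7).
  -2*X**3 ↦ -2·216·1·1 = -432
  -3*X**2*Z ↦ -3·36·1·5 = -540
  2*X*Y**2 ↦ 2·6·0·1 = 0
  -2*X*Y*Z ↦ -2·6·0·5 = 0
  2*X*Z**2 ↦ 2·6·1·25 = 300
  -2*Y**3 ↦ -2·1·0·1 = 0
  2*Y**2*Z ↦ 2·1·0·5 = 0
  -2*Z**3 ↦ -2·1·1·125 = -250
Sum: F(6, 0, 5) = (-432) + (-540) + (0) + (0) + (300) + (0) + (0) + (-250) = -922.
Reducing mod 7: -922 ≡ 2 (mod 7).
Since F(a, b, c) ≡ 2 ≠ 0 (mod 7), P does NOT lie on the curve.


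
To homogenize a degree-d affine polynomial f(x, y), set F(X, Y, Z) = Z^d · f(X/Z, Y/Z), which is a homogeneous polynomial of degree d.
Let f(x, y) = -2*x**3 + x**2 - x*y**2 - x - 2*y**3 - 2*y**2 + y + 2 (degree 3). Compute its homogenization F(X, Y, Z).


F(X, Y, Z) = -2*X**3 + X**2*Z - X*Y**2 - X*Z**2 - 2*Y**3 - 2*Y**2*Z + Y*Z**2 + 2*Z**3

deg(f) = 3.
Substitute x = X/Z, y = Y/Z into f, then multiply by Z^3.
  monomial -2·x^3·y^0 ↦ -2·X^3·Y^0·Z^0.
  monomial 1·x^2·y^0 ↦ 1·X^2·Y^0·Z^1.
  monomial -1·x^1·y^2 ↦ -1·X^1·Y^2·Z^0.
  monomial -1·x^1·y^0 ↦ -1·X^1·Y^0·Z^2.
  monomial -2·x^0·y^3 ↦ -2·X^0·Y^3·Z^0.
  monomial -2·x^0·y^2 ↦ -2·X^0·Y^2·Z^1.
  monomial 1·x^0·y^1 ↦ 1·X^0·Y^1·Z^2.
  monomial 2·x^0·y^0 ↦ 2·X^0·Y^0·Z^3.
Collecting: F(X, Y, Z) = -2*X**3 + X**2*Z - X*Y**2 - X*Z**2 - 2*Y**3 - 2*Y**2*Z + Y*Z**2 + 2*Z**3.


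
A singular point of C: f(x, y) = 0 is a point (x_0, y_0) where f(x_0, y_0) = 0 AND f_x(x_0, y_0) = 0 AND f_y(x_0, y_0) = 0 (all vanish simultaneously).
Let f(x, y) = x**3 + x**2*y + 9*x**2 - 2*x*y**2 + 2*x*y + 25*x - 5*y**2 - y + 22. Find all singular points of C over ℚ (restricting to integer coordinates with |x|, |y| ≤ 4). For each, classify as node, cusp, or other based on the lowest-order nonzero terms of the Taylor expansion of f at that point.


Singular points: {(-3, -1)}; classification: node.

Compute partial derivatives:
  f_x = 3*x**2 + 2*x*y + 18*x - 2*y**2 + 2*y + 25.
  f_y = x**2 - 4*x*y + 2*x - 10*y - 1.
Scan x_0 ∈ {−4, ..., 4}. For each x_0, f_y(x_0, y) is a polynomial in y; find its integer roots y ∈ {−4, ..., 4}, then test f_x and f at those candidates.
  x = -4: f_y(-4, y) = 6*y + 7; no integer root y with |y| ≤ 4.
  x = -3: f_y(-3, y) = 2*y + 2; vanishes at y ∈ {-1}. (-3, -1): f_x = 0, f = 0 — SINGULAR.
  x = -2: f_y(-2, y) = -2*y - 1; no integer root y with |y| ≤ 4.
  x = -1: f_y(-1, y) = -6*y - 2; no integer root y with |y| ≤ 4.
  x = 0: f_y(0, y) = -10*y - 1; no integer root y with |y| ≤ 4.
  x = 1: f_y(1, y) = 2 - 14*y; no integer root y with |y| ≤ 4.
  x = 2: f_y(2, y) = 7 - 18*y; no integer root y with |y| ≤ 4.
  x = 3: f_y(3, y) = 14 - 22*y; no integer root y with |y| ≤ 4.
  x = 4: f_y(4, y) = 23 - 26*y; no integer root y with |y| ≤ 4.
Only singular point on the grid: (-3, -1).
Classify: substitute x = -3 + u, y = -1 + v and expand: f = u**3 + u**2*v - u**2 - 2*u*v**2 + v**2.
No constant or linear terms (consistent with a singular point). Quadratic part: -u**2 + v**2. Cubic part: u**3 + u**2*v - 2*u*v**2.
The quadratic part v**2 - u**2 = (v − u)(v + u) splits into two distinct linear factors, so there are two distinct tangent lines y − -1 = ±(x − -3) — this is a node (ordinary double point).
Classification: node.


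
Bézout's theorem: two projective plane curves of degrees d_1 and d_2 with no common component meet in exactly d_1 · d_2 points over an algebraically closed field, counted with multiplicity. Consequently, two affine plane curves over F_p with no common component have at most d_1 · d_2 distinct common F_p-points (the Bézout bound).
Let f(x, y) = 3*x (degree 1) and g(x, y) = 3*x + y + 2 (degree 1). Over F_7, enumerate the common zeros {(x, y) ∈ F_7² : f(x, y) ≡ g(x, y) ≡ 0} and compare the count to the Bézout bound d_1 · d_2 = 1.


Common zeros: {(0, 5)}; count = 1; Bézout bound = 1.

deg(f) = 1, deg(g) = 1, so Bézout bound = 1.
Scan x ∈ F_7. For each x, list the y ∈ F_7 with f(x, y) ≡ 0 and those with g(x, y) ≡ 0 (mod 7); the common zeros in that column are the intersection.
  x = 0: f ≡ 0 at y ∈ {0, 1, 2, 3, 4, 5, 6}; g ≡ 0 at y ∈ {5}; common: {5}.
  x = 1: f ≡ 0 at y ∈ ∅; g ≡ 0 at y ∈ {2}; common: ∅.
  x = 2: f ≡ 0 at y ∈ ∅; g ≡ 0 at y ∈ {6}; common: ∅.
  x = 3: f ≡ 0 at y ∈ ∅; g ≡ 0 at y ∈ {3}; common: ∅.
  x = 4: f ≡ 0 at y ∈ ∅; g ≡ 0 at y ∈ {0}; common: ∅.
  x = 5: f ≡ 0 at y ∈ ∅; g ≡ 0 at y ∈ {4}; common: ∅.
  x = 6: f ≡ 0 at y ∈ ∅; g ≡ 0 at y ∈ {1}; common: ∅.
Collecting: common zeros = {(0, 5)}, so the count is 1.
Comparison with the Bézout bound: 1 ≤ 1 = deg(f)·deg(g), as expected for curves with no common component (the bound is attained).


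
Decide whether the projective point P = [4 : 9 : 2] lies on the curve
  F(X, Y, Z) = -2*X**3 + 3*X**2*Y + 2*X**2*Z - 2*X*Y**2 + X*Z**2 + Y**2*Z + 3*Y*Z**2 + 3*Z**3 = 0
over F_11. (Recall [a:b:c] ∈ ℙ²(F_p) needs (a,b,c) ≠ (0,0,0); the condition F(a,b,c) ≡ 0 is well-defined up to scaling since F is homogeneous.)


F(4,9,2) ≡ 8 (mod 11); P is NOT on the curve.

Evaluate F(4, 9, 2) term-by-term (mod 11).
  -2*X**3 ↦ -2·64·1·1 = -128
  3*X**2*Y ↦ 3·16·9·1 = 432
  2*X**2*Z ↦ 2·16·1·2 = 64
  -2*X*Y**2 ↦ -2·4·81·1 = -648
  X*Z**2 ↦ 1·4·1·4 = 16
  Y**2*Z ↦ 1·1·81·2 = 162
  3*Y*Z**2 ↦ 3·1·9·4 = 108
  3*Z**3 ↦ 3·1·1·8 = 24
Sum: F(4, 9, 2) = (-128) + (432) + (64) + (-648) + (16) + (162) + (108) + (24) = 30.
Reducing mod 11: 30 ≡ 8 (mod 11).
Since F(a, b, c) ≡ 8 ≠ 0 (mod 11), P does NOT lie on the curve.


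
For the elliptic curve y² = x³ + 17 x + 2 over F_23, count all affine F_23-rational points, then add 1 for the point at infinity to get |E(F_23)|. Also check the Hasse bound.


Affine points = {(0, 5), (0, 18), (7, 2), (7, 21), (8, 11), (8, 12), (11, 5), (11, 18), (12, 5), (12, 18), (16, 0), (17, 11), (17, 12), (19, 10), (19, 13), (20, 4), (20, 19), (21, 11), (21, 12)}; affine count = 19; |E(F_23)| = 20.

Discriminant check: Δ ∝ 4a³ + 27b² = 4·17³ + 27·2² = 4·4913 + 27·4 ≡ 3 (mod 23). Nonzero ⇒ E is nonsingular.
For each x ∈ F_23, compute rhs = x³ + 17·x + 2 mod 23, then count y ∈ F_23 with y² ≡ rhs.
  x = 0: rhs = 2, matching y values: 5, 18 (2 points).
  x = 1: rhs = 20, matching y values: none (0 points).
  x = 2: rhs = 21, matching y values: none (0 points).
  x = 3: rhs = 11, matching y values: none (0 points).
  x = 4: rhs = 19, matching y values: none (0 points).
  x = 5: rhs = 5, matching y values: none (0 points).
  x = 6: rhs = 21, matching y values: none (0 points).
  x = 7: rhs = 4, matching y values: 2, 21 (2 points).
  x = 8: rhs = 6, matching y values: 11, 12 (2 points).
  x = 9: rhs = 10, matching y values: none (0 points).
  x = 10: rhs = 22, matching y values: none (0 points).
  x = 11: rhs = 2, matching y values: 5, 18 (2 points).
  x = 12: rhs = 2, matching y values: 5, 18 (2 points).
  x = 13: rhs = 5, matching y values: none (0 points).
  x = 14: rhs = 17, matching y values: none (0 points).
  x = 15: rhs = 21, matching y values: none (0 points).
  x = 16: rhs = 0, matching y values: 0 (1 points).
  x = 17: rhs = 6, matching y values: 11, 12 (2 points).
  x = 18: rhs = 22, matching y values: none (0 points).
  x = 19: rhs = 8, matching y values: 10, 13 (2 points).
  x = 20: rhs = 16, matching y values: 4, 19 (2 points).
  x = 21: rhs = 6, matching y values: 11, 12 (2 points).
  x = 22: rhs = 7, matching y values: none (0 points).
Total affine count: 19.
Full point count |E(F_23)| = 19 + 1 = 20.
Hasse bound: |20 − (23+1)| = |-4| = 4 ≤ 2√23 ≈ 9.5917 ✓.


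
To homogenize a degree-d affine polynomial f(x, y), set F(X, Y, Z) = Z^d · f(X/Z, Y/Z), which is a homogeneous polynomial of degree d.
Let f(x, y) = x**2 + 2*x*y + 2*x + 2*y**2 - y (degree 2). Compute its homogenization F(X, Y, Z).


F(X, Y, Z) = X**2 + 2*X*Y + 2*X*Z + 2*Y**2 - Y*Z

deg(f) = 2.
Substitute x = X/Z, y = Y/Z into f, then multiply by Z^2.
  monomial 1·x^2·y^0 ↦ 1·X^2·Y^0·Z^0.
  monomial 2·x^1·y^1 ↦ 2·X^1·Y^1·Z^0.
  monomial 2·x^1·y^0 ↦ 2·X^1·Y^0·Z^1.
  monomial 2·x^0·y^2 ↦ 2·X^0·Y^2·Z^0.
  monomial -1·x^0·y^1 ↦ -1·X^0·Y^1·Z^1.
Collecting: F(X, Y, Z) = X**2 + 2*X*Y + 2*X*Z + 2*Y**2 - Y*Z.


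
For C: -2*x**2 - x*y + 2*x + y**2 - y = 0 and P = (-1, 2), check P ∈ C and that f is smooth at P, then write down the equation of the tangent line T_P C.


Tangent line at P: 4*x + 4*y - 4 = 0.

Step 1: f(-1, 2) = 0, so P lies on C.
Step 2: partial derivatives
  f_x(x, y) = -4*x - y + 2, f_y(x, y) = -x + 2*y - 1.
  f_x(P) = 4, f_y(P) = 4 (gradient nonzero, so P is smooth).
Step 3: tangent line at P: 4·(x − -1) + 4·(y − 2) = 0.
Expanding: 4*x + 4*y - 4 = 0.


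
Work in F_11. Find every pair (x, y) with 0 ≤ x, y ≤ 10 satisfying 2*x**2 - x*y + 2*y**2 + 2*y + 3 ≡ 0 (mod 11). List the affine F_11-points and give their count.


Affine F_11-points: {(1, 7), (1, 9), (2, 0), (3, 1), (3, 5), (5, 2), (5, 5), (7, 2), (7, 6), (8, 7), (9, 0), (9, 9)}; count = 12.

For each of the 121 pairs (x, y) ∈ F_11², evaluate f(x, y) mod 11. Record the zeros.
  x = 0: [0↦3, 1↦7, 2↦4, 3↦5, 4↦10, 5↦8, 6↦10, 7↦5, 8↦4, 9↦7, 10↦3]  zeros at y ∈ ∅
  x = 1: [0↦5, 1↦8, 2↦4, 3↦4, 4↦8, 5↦5, 6↦6, 7↦0, 8↦9, 9↦0, 10↦6]  zeros at y ∈ {7, 9}
  x = 2: [0↦0, 1↦2, 2↦8, 3↦7, 4↦10, 5↦6, 6↦6, 7↦10, 8↦7, 9↦8, 10↦2]  zeros at y ∈ {0}
  x = 3: [0↦10, 1↦0, 2↦5, 3↦3, 4↦5, 5↦0, 6↦10, 7↦2, 8↦9, 9↦9, 10↦2]  zeros at y ∈ {1, 5}
  x = 4: [0↦2, 1↦2, 2↦6, 3↦3, 4↦4, 5↦9, 6↦7, 7↦9, 8↦4, 9↦3, 10↦6]  zeros at y ∈ ∅
  x = 5: [0↦9, 1↦8, 2↦0, 3↦7, 4↦7, 5↦0, 6↦8, 7↦9, 8↦3, 9↦1, 10↦3]  zeros at y ∈ {2, 5}
  x = 6: [0↦9, 1↦7, 2↦9, 3↦4, 4↦3, 5↦6, 6↦2, 7↦2, 8↦6, 9↦3, 10↦4]  zeros at y ∈ ∅
  x = 7: [0↦2, 1↦10, 2↦0, 3↦5, 4↦3, 5↦5, 6↦0, 7↦10, 8↦2, 9↦9, 10↦9]  zeros at y ∈ {2, 6}
  x = 8: [0↦10, 1↦6, 2↦6, 3↦10, 4↦7, 5↦8, 6↦2, 7↦0, 8↦2, 9↦8, 10↦7]  zeros at y ∈ {7}
  x = 9: [0↦0, 1↦6, 2↦5, 3↦8, 4↦4, 5↦4, 6↦8, 7↦5, 8↦6, 9↦0, 10↦9]  zeros at y ∈ {0, 9}
  x = 10: [0↦5, 1↦10, 2↦8, 3↦10, 4↦5, 5↦4, 6↦7, 7↦3, 8↦3, 9↦7, 10↦4]  zeros at y ∈ ∅
Collecting zeros: affine points = {(1, 7), (1, 9), (2, 0), (3, 1), (3, 5), (5, 2), (5, 5), (7, 2), (7, 6), (8, 7), (9, 0), (9, 9)}.
Total count |C(F_11)_aff| = 12.


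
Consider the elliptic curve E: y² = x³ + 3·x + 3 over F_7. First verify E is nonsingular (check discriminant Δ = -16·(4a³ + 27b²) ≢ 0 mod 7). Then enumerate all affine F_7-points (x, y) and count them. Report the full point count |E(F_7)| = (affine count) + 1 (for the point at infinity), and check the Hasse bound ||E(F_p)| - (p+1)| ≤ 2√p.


Affine points = {(1, 0), (3, 2), (3, 5), (4, 3), (4, 4)}; affine count = 5; |E(F_7)| = 6.

Discriminant check: Δ ∝ 4a³ + 27b² = 4·3³ + 27·3² = 4·27 + 27·9 ≡ 1 (mod 7). Nonzero ⇒ E is nonsingular.
For each x ∈ F_7, compute rhs = x³ + 3·x + 3 mod 7, then count y ∈ F_7 with y² ≡ rhs.
  x = 0: rhs = 3, matching y values: none (0 points).
  x = 1: rhs = 0, matching y values: 0 (1 points).
  x = 2: rhs = 3, matching y values: none (0 points).
  x = 3: rhs = 4, matching y values: 2, 5 (2 points).
  x = 4: rhs = 2, matching y values: 3, 4 (2 points).
  x = 5: rhs = 3, matching y values: none (0 points).
  x = 6: rhs = 6, matching y values: none (0 points).
Total affine count: 5.
Full point count |E(F_7)| = 5 + 1 = 6.
Hasse bound: |6 − (7+1)| = |-2| = 2 ≤ 2√7 ≈ 5.2915 ✓.


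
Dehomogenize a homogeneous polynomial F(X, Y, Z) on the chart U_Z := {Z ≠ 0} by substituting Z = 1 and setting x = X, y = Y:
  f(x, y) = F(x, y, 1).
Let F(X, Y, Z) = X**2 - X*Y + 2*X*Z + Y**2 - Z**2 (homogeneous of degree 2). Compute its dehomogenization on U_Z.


f(x, y) = x**2 - x*y + 2*x + y**2 - 1

On U_Z we set Z = 1. Each monomial c·X^i·Y^j·Z^k in F becomes c·x^i·y^j·1^k = c·x^i·y^j.
Substituting Z = 1: F(X, Y, 1) = x**2 - x*y + 2*x + y**2 - 1.
Note: deg(f) ≤ deg(F) = 2; strict inequality happens when F is divisible by Z (lost terms).


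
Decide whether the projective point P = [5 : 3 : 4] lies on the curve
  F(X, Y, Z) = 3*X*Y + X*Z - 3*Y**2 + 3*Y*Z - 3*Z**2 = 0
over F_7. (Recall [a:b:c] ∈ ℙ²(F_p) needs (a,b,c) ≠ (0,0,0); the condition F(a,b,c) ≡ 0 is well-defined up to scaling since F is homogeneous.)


F(5,3,4) ≡ 5 (mod 7); P is NOT on the curve.

Evaluate F(5, 3, 4) term-by-term (mod 7).
  3*X*Y ↦ 3·5·3·1 = 45
  X*Z ↦ 1·5·1·4 = 20
  -3*Y**2 ↦ -3·1·9·1 = -27
  3*Y*Z ↦ 3·1·3·4 = 36
  -3*Z**2 ↦ -3·1·1·16 = -48
Sum: F(5, 3, 4) = (45) + (20) + (-27) + (36) + (-48) = 26.
Reducing mod 7: 26 ≡ 5 (mod 7).
Since F(a, b, c) ≡ 5 ≠ 0 (mod 7), P does NOT lie on the curve.


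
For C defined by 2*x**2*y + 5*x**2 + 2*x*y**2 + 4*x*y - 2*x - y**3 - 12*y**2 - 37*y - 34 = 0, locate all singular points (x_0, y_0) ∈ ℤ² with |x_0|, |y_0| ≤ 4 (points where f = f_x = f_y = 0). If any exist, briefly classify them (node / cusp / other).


Singular points: {(2, -3)}; classification: node.

Compute partial derivatives:
  f_x = 4*x*y + 10*x + 2*y**2 + 4*y - 2.
  f_y = 2*x**2 + 4*x*y + 4*x - 3*y**2 - 24*y - 37.
Scan x_0 ∈ {−4, ..., 4}. For each x_0, f_y(x_0, y) is a polynomial in y; find its integer roots y ∈ {−4, ..., 4}, then test f_x and f at those candidates.
  x = -4: f_y(-4, y) = -3*y**2 - 40*y - 21; no integer root y with |y| ≤ 4.
  x = -3: f_y(-3, y) = -3*y**2 - 36*y - 31; no integer root y with |y| ≤ 4.
  x = -2: f_y(-2, y) = -3*y**2 - 32*y - 37; no integer root y with |y| ≤ 4.
  x = -1: f_y(-1, y) = -3*y**2 - 28*y - 39; no integer root y with |y| ≤ 4.
  x = 0: f_y(0, y) = -3*y**2 - 24*y - 37; no integer root y with |y| ≤ 4.
  x = 1: f_y(1, y) = -3*y**2 - 20*y - 31; no integer root y with |y| ≤ 4.
  x = 2: f_y(2, y) = -3*y**2 - 16*y - 21; vanishes at y ∈ {-3}. (2, -3): f_x = 0, f = 0 — SINGULAR.
  x = 3: f_y(3, y) = -3*y**2 - 12*y - 7; no integer root y with |y| ≤ 4.
  x = 4: f_y(4, y) = -3*y**2 - 8*y + 11; vanishes at y ∈ {1}. (4, 1): f_x = 60 ≠ 0.
Only singular point on the grid: (2, -3).
Classify: substitute x = 2 + u, y = -3 + v and expand: f = 2*u**2*v - u**2 + 2*u*v**2 - v**3 + v**2.
No constant or linear terms (consistent with a singular point). Quadratic part: -u**2 + v**2. Cubic part: 2*u**2*v + 2*u*v**2 - v**3.
The quadratic part v**2 - u**2 = (v − u)(v + u) splits into two distinct linear factors, so there are two distinct tangent lines y − -3 = ±(x − 2) — this is a node (ordinary double point).
Classification: node.


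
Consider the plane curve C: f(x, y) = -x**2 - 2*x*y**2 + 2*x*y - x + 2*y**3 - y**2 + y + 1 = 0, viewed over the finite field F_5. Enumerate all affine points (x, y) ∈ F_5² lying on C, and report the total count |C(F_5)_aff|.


Affine F_5-points: {(0, 2), (1, 3), (2, 0)}; count = 3.

For each of the 25 pairs (x, y) ∈ F_5², evaluate f(x, y) mod 5. Record the zeros.
  x = 0: [0↦1, 1↦3, 2↦0, 3↦4, 4↦2]  zeros at y ∈ {2}
  x = 1: [0↦4, 1↦1, 2↦4, 3↦0, 4↦1]  zeros at y ∈ {3}
  x = 2: [0↦0, 1↦2, 2↦1, 3↦4, 4↦3]  zeros at y ∈ {0}
  x = 3: [0↦4, 1↦1, 2↦1, 3↦1, 4↦3]  zeros at y ∈ ∅
  x = 4: [0↦1, 1↦3, 2↦4, 3↦1, 4↦1]  zeros at y ∈ ∅
Collecting zeros: affine points = {(0, 2), (1, 3), (2, 0)}.
Total count |C(F_5)_aff| = 3.


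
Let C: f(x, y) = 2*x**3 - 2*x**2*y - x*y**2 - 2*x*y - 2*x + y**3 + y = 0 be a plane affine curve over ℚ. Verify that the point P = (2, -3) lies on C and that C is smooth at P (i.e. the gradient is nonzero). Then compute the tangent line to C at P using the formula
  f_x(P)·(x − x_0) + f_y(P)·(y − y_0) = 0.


Tangent line at P: 43*x + 28*y - 2 = 0.

Step 1: f(2, -3) = 0, so P lies on C.
Step 2: partial derivatives
  f_x(x, y) = 6*x**2 - 4*x*y - y**2 - 2*y - 2, f_y(x, y) = -2*x**2 - 2*x*y - 2*x + 3*y**2 + 1.
  f_x(P) = 43, f_y(P) = 28 (gradient nonzero, so P is smooth).
Step 3: tangent line at P: 43·(x − 2) + 28·(y − -3) = 0.
Expanding: 43*x + 28*y - 2 = 0.
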